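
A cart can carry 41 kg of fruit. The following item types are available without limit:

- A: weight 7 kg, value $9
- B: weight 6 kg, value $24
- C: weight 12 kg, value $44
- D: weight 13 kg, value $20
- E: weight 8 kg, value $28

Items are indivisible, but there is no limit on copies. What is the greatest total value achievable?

Best value-per-unit is B at 24/6; filling with it alone gives 6×24 = 144.
Optimal mix: 4×B + 2×E → weight 40, value 152.

$152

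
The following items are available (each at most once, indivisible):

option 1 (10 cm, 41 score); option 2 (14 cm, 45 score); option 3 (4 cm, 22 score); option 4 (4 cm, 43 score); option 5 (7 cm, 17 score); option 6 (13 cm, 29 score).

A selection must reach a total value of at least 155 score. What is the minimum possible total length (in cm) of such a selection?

39

Subsets with value ≥ 155, sorted by total length:
- option 1+option 2+option 3+option 4+option 5: length 39, value 168
- option 1+option 2+option 4+option 6: length 41, value 158
- option 2+option 3+option 4+option 5+option 6: length 42, value 156
Minimum length: 39 cm.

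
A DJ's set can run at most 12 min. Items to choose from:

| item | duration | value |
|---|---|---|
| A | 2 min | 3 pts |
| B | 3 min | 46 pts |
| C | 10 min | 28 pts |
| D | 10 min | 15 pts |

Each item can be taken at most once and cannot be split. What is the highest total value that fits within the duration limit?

Check high-value combinations within 12 min:
- A+B: duration 2+3=5, value 3+46=49
- B: duration 3, value 46
- A+C: duration 2+10=12, value 3+28=31
- C: duration 10, value 28
Best: 49 pts.

49 pts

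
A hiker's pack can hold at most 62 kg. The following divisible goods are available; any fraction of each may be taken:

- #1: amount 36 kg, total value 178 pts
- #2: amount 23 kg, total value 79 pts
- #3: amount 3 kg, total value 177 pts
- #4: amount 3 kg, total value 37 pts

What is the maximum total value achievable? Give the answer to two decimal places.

Take in order of value per unit:
- #3 (177/3 per unit): all 3 → value 177, running total 177.00
- #4 (37/3 per unit): all 3 → value 37, running total 214.00
- #1 (178/36 per unit): all 36 → value 178, running total 392.00
- #2 (79/23 per unit): 20 of 23 → value 20×79/23 = 68.6957, running total 460.70
Total 460.70.

460.70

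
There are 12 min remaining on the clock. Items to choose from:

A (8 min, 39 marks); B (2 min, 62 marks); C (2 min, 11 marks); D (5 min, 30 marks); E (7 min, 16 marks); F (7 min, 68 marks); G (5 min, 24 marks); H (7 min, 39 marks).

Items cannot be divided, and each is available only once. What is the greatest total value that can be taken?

Check high-value combinations within 12 min:
- B+C+F: time 2+2+7=11, value 62+11+68=141
- B+F: time 2+7=9, value 62+68=130
- B+D+G: time 2+5+5=12, value 62+30+24=116
Best: 141 marks.

141 marks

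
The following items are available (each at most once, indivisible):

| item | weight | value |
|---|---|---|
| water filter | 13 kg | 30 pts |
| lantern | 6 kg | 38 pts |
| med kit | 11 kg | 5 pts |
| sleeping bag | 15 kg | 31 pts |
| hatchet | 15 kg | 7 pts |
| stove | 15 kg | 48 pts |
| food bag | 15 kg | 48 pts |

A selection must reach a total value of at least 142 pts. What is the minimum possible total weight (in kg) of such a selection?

Subsets with value ≥ 142, sorted by total weight:
- water filter+lantern+stove+food bag: weight 49, value 164
- water filter+lantern+sleeping bag+stove: weight 49, value 147
- water filter+lantern+sleeping bag+food bag: weight 49, value 147
Minimum weight: 49 kg.

49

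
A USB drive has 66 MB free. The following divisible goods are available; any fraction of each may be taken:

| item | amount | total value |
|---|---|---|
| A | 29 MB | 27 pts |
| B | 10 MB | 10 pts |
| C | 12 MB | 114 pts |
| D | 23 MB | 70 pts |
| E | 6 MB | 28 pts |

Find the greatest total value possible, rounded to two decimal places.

235.97

Take in order of value per unit:
- C (114/12 per unit): all 12 → value 114, running total 114.00
- E (28/6 per unit): all 6 → value 28, running total 142.00
- D (70/23 per unit): all 23 → value 70, running total 212.00
- B (10/10 per unit): all 10 → value 10, running total 222.00
- A (27/29 per unit): 15 of 29 → value 15×27/29 = 13.9655, running total 235.97
Total 235.97.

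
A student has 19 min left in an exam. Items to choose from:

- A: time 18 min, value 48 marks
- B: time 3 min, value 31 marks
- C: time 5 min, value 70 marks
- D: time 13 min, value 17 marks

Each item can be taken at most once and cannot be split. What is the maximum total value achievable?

Check high-value combinations within 19 min:
- B+C: time 3+5=8, value 31+70=101
- C+D: time 5+13=18, value 70+17=87
- C: time 5, value 70
- B+D: time 3+13=16, value 31+17=48
Best: 101 marks.

101 marks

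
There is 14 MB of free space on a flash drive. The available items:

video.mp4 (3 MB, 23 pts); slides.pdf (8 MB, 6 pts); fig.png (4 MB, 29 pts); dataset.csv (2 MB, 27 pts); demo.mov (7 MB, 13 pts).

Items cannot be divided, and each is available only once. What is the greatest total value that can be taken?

79 pts

Check high-value combinations within 14 MB:
- video.mp4+fig.png+dataset.csv: size 3+4+2=9, value 23+29+27=79
- fig.png+dataset.csv+demo.mov: size 4+2+7=13, value 29+27+13=69
- video.mp4+fig.png+demo.mov: size 3+4+7=14, value 23+29+13=65
Best: 79 pts.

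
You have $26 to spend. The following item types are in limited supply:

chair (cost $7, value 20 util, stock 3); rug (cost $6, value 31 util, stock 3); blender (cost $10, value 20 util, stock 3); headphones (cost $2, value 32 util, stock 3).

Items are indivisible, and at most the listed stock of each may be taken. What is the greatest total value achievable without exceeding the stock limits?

189 util

Best selections within cost 26 and stock limits:
- 3×rug + 3×headphones: cost 24, value 189
- 1×chair + 2×rug + 3×headphones: cost 25, value 178
Best: 189 util.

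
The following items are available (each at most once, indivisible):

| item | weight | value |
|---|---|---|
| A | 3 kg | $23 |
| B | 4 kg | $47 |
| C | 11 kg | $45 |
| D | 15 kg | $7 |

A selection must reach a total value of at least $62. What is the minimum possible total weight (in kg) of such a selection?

Subsets with value ≥ 62, sorted by total weight:
- A+B: weight 7, value 70
- A+C: weight 14, value 68
Minimum weight: 7 kg.

7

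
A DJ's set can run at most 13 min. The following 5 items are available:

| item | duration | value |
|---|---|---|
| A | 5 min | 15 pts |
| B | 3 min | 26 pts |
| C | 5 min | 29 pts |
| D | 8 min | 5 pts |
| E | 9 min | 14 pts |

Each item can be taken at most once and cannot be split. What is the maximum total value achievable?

70 pts

Check high-value combinations within 13 min:
- A+B+C: duration 5+3+5=13, value 15+26+29=70
- B+C: duration 3+5=8, value 26+29=55
- A+C: duration 5+5=10, value 15+29=44
- A+B: duration 5+3=8, value 15+26=41
Best: 70 pts.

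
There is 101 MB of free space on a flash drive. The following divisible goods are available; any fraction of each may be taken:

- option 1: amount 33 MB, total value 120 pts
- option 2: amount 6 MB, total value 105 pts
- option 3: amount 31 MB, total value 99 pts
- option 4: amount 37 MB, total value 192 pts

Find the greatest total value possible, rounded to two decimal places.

Take in order of value per unit:
- option 2 (105/6 per unit): all 6 → value 105, running total 105.00
- option 4 (192/37 per unit): all 37 → value 192, running total 297.00
- option 1 (120/33 per unit): all 33 → value 120, running total 417.00
- option 3 (99/31 per unit): 25 of 31 → value 25×99/31 = 79.8387, running total 496.84
Total 496.84.

496.84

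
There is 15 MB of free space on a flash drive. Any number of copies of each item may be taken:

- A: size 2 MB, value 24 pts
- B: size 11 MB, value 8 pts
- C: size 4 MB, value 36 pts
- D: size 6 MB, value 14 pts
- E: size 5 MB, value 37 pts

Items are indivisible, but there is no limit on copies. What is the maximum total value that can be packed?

Best value-per-unit is A at 24/2, and filling with it alone uses size 7×2=14. No mix of the others beats 7×24 = 168.

168 pts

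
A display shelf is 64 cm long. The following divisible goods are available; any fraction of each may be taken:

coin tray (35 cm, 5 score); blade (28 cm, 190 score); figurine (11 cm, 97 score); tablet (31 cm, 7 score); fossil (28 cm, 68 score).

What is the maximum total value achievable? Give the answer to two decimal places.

347.71

Take in order of value per unit:
- figurine (97/11 per unit): all 11 → value 97, running total 97.00
- blade (190/28 per unit): all 28 → value 190, running total 287.00
- fossil (68/28 per unit): 25 of 28 → value 25×68/28 = 60.7143, running total 347.71
Total 347.71.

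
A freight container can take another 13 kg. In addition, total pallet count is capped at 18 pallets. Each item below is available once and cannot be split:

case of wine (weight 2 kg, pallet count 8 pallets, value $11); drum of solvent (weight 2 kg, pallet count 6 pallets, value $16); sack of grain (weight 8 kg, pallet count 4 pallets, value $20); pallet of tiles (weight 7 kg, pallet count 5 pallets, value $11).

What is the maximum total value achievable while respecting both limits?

Feasible sets respecting both limits:
- case of wine+drum of solvent+sack of grain: weight 12, pallet count 18, value 47
- drum of solvent+sack of grain: weight 10, pallet count 10, value 36
- case of wine+sack of grain: weight 10, pallet count 12, value 31
- case of wine+drum of solvent: weight 4, pallet count 14, value 27
Best: $47.

$47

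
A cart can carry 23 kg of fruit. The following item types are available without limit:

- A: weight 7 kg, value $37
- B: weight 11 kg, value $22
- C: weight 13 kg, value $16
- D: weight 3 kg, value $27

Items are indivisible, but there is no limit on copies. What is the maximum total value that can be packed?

Best value-per-unit is D at 27/3, and filling with it alone uses weight 7×3=21. No mix of the others beats 7×27 = 189.

$189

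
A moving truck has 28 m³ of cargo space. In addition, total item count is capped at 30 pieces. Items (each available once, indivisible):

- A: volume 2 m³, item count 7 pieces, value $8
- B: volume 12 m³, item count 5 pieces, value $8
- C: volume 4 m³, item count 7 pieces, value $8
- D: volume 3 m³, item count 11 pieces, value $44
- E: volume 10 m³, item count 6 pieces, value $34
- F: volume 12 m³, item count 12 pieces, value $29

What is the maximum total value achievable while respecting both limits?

$107

Feasible sets respecting both limits:
- D+E+F: volume 25, item count 29, value 107
- A+B+D+E: volume 27, item count 29, value 94
- A+D+E: volume 15, item count 24, value 86
- B+D+E: volume 25, item count 22, value 86
Best: $107.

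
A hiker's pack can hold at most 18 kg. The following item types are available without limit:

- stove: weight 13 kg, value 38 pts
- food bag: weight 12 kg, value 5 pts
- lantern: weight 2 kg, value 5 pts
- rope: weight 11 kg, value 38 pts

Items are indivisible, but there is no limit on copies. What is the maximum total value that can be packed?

53 pts

Best value-per-unit is rope at 38/11; filling with it alone gives 1×38 = 38.
Optimal mix: 3×lantern + 1×rope → weight 17, value 53.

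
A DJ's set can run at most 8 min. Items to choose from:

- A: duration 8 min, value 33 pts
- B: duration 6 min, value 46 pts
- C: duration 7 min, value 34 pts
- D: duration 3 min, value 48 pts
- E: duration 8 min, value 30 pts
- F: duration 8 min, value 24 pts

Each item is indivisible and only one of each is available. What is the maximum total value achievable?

This is a 0/1 knapsack; check combinations near the capacity.
- D: duration 3, value 48
- B: duration 6, value 46
- C: duration 7, value 34
- A: duration 8, value 33
Best: 48 pts.

48 pts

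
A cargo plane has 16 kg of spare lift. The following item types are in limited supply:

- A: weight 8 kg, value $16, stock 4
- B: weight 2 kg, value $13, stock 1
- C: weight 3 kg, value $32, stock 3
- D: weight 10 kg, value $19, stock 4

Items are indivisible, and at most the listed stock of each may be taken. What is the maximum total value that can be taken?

Top feasible selections:
- 1×B + 3×C: weight 11, value 109
- 3×C: weight 9, value 96
Best: $109.

$109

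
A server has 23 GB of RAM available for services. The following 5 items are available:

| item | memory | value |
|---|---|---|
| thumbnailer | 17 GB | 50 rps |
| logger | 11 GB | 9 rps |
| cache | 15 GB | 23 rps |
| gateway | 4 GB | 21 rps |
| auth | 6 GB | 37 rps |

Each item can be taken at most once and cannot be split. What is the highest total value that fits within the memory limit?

87 rps

This is a 0/1 knapsack; check combinations near the capacity.
- thumbnailer+auth: memory 17+6=23, value 50+37=87
- thumbnailer+gateway: memory 17+4=21, value 50+21=71
- logger+gateway+auth: memory 11+4+6=21, value 9+21+37=67
- cache+auth: memory 15+6=21, value 23+37=60
Best: 87 rps.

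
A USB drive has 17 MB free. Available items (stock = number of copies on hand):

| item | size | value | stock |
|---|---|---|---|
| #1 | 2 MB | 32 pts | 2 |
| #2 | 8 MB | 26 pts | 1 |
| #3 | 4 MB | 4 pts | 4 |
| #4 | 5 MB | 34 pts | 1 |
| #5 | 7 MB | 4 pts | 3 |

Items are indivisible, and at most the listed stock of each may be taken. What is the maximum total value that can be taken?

Top feasible selections:
- 2×#1 + 1×#2 + 1×#4: size 17, value 124
- 2×#1 + 2×#3 + 1×#4: size 17, value 106
Best: 124 pts.

124 pts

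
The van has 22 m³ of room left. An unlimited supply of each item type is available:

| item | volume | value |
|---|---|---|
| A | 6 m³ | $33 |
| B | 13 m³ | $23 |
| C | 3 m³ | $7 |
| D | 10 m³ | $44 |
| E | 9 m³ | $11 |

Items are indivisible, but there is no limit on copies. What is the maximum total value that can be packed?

$110

Best value-per-unit is A at 33/6; filling with it alone gives 3×33 = 99.
Optimal mix: 2×A + 1×D → volume 22, value 110.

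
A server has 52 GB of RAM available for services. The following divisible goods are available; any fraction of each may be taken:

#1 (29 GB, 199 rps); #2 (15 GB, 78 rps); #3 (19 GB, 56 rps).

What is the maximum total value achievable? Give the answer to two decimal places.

300.58

Take in order of value per unit:
- #1 (199/29 per unit): all 29 → value 199, running total 199.00
- #2 (78/15 per unit): all 15 → value 78, running total 277.00
- #3 (56/19 per unit): 8 of 19 → value 8×56/19 = 23.5789, running total 300.58
Total 300.58.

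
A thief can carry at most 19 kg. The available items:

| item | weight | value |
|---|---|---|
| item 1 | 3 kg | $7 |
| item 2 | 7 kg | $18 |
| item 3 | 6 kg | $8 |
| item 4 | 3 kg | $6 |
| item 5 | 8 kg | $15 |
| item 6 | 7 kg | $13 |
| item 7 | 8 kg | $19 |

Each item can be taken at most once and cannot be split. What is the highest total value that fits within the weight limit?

Check high-value combinations within 19 kg:
- item 1+item 2+item 7: weight 3+7+8=18, value 7+18+19=44
- item 2+item 4+item 7: weight 7+3+8=18, value 18+6+19=43
- item 1+item 5+item 7: weight 3+8+8=19, value 7+15+19=41
Best: $44.

$44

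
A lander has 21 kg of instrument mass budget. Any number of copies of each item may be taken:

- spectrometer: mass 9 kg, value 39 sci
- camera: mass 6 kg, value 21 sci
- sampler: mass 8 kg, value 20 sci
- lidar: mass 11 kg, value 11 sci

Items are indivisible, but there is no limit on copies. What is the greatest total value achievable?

81 sci

Best value-per-unit is spectrometer at 39/9; filling with it alone gives 2×39 = 78.
Optimal mix: 1×spectrometer + 2×camera → mass 21, value 81.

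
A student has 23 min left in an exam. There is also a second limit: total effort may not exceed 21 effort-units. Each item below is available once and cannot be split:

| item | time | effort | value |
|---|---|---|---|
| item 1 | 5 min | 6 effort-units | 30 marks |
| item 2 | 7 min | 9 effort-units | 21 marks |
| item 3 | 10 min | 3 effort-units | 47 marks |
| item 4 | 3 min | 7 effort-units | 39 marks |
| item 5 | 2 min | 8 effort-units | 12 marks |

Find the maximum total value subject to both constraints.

Feasible sets respecting both limits:
- item 1+item 3+item 4: time 18, effort 16, value 116
- item 2+item 3+item 4: time 20, effort 19, value 107
- item 1+item 2+item 3: time 22, effort 18, value 98
- item 3+item 4+item 5: time 15, effort 18, value 98
Best: 116 marks.

116 marks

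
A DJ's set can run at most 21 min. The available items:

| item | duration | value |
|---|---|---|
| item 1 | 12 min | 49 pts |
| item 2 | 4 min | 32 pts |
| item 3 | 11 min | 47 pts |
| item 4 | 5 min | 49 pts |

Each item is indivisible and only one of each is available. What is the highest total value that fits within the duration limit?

This is a 0/1 knapsack; check combinations near the capacity.
- item 1+item 2+item 4: duration 12+4+5=21, value 49+32+49=130
- item 2+item 3+item 4: duration 4+11+5=20, value 32+47+49=128
- item 1+item 4: duration 12+5=17, value 49+49=98
- item 3+item 4: duration 11+5=16, value 47+49=96
Best: 130 pts.

130 pts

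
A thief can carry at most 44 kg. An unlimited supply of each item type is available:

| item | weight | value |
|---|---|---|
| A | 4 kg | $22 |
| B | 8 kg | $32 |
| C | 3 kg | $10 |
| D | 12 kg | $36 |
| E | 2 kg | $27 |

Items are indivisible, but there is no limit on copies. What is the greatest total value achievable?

Best value-per-unit is E at 27/2, and filling with it alone uses weight 22×2=44. No mix of the others beats 22×27 = 594.

$594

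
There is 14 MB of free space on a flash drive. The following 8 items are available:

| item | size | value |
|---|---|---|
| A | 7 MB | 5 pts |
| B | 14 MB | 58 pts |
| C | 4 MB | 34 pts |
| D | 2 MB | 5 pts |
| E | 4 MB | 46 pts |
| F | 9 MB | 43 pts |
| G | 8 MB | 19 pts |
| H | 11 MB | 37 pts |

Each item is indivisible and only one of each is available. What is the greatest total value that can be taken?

89 pts

Check high-value combinations within 14 MB:
- E+F: size 4+9=13, value 46+43=89
- C+D+E: size 4+2+4=10, value 34+5+46=85
- C+E: size 4+4=8, value 34+46=80
- C+F: size 4+9=13, value 34+43=77
- D+E+G: size 2+4+8=14, value 5+46+19=70
Best: 89 pts.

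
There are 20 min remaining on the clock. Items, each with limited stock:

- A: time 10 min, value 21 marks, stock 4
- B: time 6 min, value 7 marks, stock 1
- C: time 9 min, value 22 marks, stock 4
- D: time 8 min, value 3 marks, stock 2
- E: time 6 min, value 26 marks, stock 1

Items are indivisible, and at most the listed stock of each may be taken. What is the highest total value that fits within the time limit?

48 marks

Best selections within time 20 and stock limits:
- 1×C + 1×E: time 15, value 48
- 1×A + 1×E: time 16, value 47
- 2×C: time 18, value 44
- 1×A + 1×C: time 19, value 43
Best: 48 marks.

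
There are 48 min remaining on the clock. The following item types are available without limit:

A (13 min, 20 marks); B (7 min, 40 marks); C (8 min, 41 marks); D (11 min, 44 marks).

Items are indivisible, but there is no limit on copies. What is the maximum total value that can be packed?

Best value-per-unit is B at 40/7; filling with it alone gives 6×40 = 240.
Optimal mix: 3×B + 2×C + 1×D → time 48, value 246.

246 marks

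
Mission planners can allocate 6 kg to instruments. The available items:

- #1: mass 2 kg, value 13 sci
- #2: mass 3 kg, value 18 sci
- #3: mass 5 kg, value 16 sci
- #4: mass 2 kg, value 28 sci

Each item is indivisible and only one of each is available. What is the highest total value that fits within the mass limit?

46 sci

This is a 0/1 knapsack; check combinations near the capacity.
- #2+#4: mass 3+2=5, value 18+28=46
- #1+#4: mass 2+2=4, value 13+28=41
- #1+#2: mass 2+3=5, value 13+18=31
- #4: mass 2, value 28
- #2: mass 3, value 18
Best: 46 sci.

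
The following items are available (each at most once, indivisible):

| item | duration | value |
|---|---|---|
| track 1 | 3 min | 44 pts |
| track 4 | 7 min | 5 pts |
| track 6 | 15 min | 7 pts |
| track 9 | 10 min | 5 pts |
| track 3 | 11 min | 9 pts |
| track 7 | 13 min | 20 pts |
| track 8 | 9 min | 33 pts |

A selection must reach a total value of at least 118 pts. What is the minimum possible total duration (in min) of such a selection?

58

Subsets with value ≥ 118, sorted by total duration:
- track 1+track 4+track 6+track 3+track 7+track 8: duration 58, value 118
- track 1+track 6+track 9+track 3+track 7+track 8: duration 61, value 118
- track 1+track 4+track 6+track 9+track 3+track 7+track 8: duration 68, value 123
Minimum duration: 58 min.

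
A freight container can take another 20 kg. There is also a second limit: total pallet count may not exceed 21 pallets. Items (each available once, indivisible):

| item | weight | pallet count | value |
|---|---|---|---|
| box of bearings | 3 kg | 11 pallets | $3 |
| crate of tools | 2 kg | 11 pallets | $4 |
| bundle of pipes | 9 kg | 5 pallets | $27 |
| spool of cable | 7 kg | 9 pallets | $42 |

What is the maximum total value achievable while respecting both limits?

Feasible sets respecting both limits:
- bundle of pipes+spool of cable: weight 16, pallet count 14, value 69
- crate of tools+spool of cable: weight 9, pallet count 20, value 46
- box of bearings+spool of cable: weight 10, pallet count 20, value 45
- spool of cable: weight 7, pallet count 9, value 42
Best: $69.

$69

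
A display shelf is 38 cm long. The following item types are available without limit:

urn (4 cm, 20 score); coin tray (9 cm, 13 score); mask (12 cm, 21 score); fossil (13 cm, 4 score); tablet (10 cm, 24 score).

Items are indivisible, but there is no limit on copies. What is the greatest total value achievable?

Best value-per-unit is urn at 20/4, and filling with it alone uses length 9×4=36. No mix of the others beats 9×20 = 180.

180 score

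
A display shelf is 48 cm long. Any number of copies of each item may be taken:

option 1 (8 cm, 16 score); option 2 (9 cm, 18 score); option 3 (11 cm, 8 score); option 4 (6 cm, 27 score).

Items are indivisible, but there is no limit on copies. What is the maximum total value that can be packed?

Best value-per-unit is option 4 at 27/6, and filling with it alone uses length 8×6=48. No mix of the others beats 8×27 = 216.

216 score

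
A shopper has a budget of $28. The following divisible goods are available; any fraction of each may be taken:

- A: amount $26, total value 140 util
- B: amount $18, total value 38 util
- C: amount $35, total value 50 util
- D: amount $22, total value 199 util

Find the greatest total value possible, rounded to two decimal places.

231.31

Take in order of value per unit:
- D (199/22 per unit): all 22 → value 199, running total 199.00
- A (140/26 per unit): 6 of 26 → value 6×140/26 = 32.3077, running total 231.31
Total 231.31.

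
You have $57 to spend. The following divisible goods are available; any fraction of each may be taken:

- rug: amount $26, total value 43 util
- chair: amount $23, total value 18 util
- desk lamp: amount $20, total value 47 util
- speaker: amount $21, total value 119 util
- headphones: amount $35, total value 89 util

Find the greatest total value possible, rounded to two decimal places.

210.35

Take in order of value per unit:
- speaker (119/21 per unit): all 21 → value 119, running total 119.00
- headphones (89/35 per unit): all 35 → value 89, running total 208.00
- desk lamp (47/20 per unit): 1 of 20 → value 1×47/20 = 2.3500, running total 210.35
Total 210.35.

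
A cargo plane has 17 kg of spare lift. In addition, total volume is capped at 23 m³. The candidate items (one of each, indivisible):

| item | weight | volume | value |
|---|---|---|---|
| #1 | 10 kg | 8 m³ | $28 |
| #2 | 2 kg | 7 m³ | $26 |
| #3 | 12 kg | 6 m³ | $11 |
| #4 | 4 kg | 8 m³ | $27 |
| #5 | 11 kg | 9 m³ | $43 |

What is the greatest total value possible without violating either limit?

Feasible sets respecting both limits:
- #1+#2+#4: weight 16, volume 23, value 81
- #4+#5: weight 15, volume 17, value 70
- #2+#5: weight 13, volume 16, value 69
Best: $81.

$81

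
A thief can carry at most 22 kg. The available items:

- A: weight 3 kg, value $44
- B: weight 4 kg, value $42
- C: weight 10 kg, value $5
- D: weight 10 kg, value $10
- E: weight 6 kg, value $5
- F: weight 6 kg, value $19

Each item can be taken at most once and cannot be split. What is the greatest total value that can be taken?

Check high-value combinations within 22 kg:
- A+B+E+F: weight 3+4+6+6=19, value 44+42+5+19=110
- A+B+F: weight 3+4+6=13, value 44+42+19=105
- A+B+D: weight 3+4+10=17, value 44+42+10=96
- A+B+E: weight 3+4+6=13, value 44+42+5=91
Best: $110.

$110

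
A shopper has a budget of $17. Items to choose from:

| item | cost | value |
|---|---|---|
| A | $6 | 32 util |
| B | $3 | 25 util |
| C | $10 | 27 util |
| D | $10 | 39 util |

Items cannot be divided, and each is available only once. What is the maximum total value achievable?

Check high-value combinations within $17:
- A+D: cost 6+10=16, value 32+39=71
- B+D: cost 3+10=13, value 25+39=64
- A+C: cost 6+10=16, value 32+27=59
- A+B: cost 6+3=9, value 32+25=57
- B+C: cost 3+10=13, value 25+27=52
Best: 71 util.

71 util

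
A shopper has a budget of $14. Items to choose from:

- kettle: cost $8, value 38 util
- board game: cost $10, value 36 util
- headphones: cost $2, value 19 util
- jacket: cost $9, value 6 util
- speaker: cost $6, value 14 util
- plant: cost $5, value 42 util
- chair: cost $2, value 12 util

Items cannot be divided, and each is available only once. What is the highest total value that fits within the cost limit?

Check high-value combinations within $14:
- kettle+plant: cost 8+5=13, value 38+42=80
- headphones+speaker+plant: cost 2+6+5=13, value 19+14+42=75
- headphones+plant+chair: cost 2+5+2=9, value 19+42+12=73
- kettle+headphones+chair: cost 8+2+2=12, value 38+19+12=69
Best: 80 util.

80 util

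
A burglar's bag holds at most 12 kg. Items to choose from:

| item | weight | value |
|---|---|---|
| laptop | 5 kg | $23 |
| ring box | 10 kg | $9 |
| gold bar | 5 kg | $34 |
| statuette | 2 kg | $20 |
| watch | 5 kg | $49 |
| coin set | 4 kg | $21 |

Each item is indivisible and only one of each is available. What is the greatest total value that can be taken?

This is a 0/1 knapsack; check combinations near the capacity.
- gold bar+statuette+watch: weight 5+2+5=12, value 34+20+49=103
- laptop+statuette+watch: weight 5+2+5=12, value 23+20+49=92
- statuette+watch+coin set: weight 2+5+4=11, value 20+49+21=90
- gold bar+watch: weight 5+5=10, value 34+49=83
- laptop+gold bar+statuette: weight 5+5+2=12, value 23+34+20=77
Best: $103.

$103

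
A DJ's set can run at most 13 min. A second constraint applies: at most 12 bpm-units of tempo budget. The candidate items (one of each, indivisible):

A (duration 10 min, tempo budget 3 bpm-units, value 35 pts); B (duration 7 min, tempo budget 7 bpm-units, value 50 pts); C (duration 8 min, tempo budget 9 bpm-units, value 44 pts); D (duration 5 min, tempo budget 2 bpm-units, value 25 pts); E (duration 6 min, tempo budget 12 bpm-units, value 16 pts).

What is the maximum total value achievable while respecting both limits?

75 pts

Feasible sets respecting both limits:
- B+D: duration 12, tempo budget 9, value 75
- C+D: duration 13, tempo budget 11, value 69
- B: duration 7, tempo budget 7, value 50
- C: duration 8, tempo budget 9, value 44
Best: 75 pts.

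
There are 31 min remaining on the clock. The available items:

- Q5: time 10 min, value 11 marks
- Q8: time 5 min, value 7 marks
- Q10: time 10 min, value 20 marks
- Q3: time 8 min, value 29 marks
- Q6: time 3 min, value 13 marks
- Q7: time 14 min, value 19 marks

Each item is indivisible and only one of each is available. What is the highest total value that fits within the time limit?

Check high-value combinations within 31 min:
- Q5+Q10+Q3+Q6: time 10+10+8+3=31, value 11+20+29+13=73
- Q8+Q10+Q3+Q6: time 5+10+8+3=26, value 7+20+29+13=69
- Q8+Q3+Q6+Q7: time 5+8+3+14=30, value 7+29+13+19=68
Best: 73 marks.

73 marks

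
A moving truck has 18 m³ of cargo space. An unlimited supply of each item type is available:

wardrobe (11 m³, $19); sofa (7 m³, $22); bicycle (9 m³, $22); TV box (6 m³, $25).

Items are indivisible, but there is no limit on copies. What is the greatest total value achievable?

$75

Best value-per-unit is TV box at 25/6, and filling with it alone uses volume 3×6=18. No mix of the others beats 3×25 = 75.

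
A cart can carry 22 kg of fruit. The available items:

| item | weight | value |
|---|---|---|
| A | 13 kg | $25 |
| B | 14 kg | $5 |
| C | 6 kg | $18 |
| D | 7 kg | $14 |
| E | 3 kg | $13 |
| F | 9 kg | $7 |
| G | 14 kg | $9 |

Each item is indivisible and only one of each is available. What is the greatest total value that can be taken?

$56

Check high-value combinations within 22 kg:
- A+C+E: weight 13+6+3=22, value 25+18+13=56
- C+D+E: weight 6+7+3=16, value 18+14+13=45
- A+C: weight 13+6=19, value 25+18=43
- A+D: weight 13+7=20, value 25+14=39
- C+D+F: weight 6+7+9=22, value 18+14+7=39
Best: $56.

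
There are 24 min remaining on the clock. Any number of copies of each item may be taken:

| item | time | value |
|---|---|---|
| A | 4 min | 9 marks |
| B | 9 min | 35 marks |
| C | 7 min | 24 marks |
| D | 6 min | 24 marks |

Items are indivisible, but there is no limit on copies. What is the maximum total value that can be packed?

Best value-per-unit is D at 24/6, and filling with it alone uses time 4×6=24. No mix of the others beats 4×24 = 96.

96 marks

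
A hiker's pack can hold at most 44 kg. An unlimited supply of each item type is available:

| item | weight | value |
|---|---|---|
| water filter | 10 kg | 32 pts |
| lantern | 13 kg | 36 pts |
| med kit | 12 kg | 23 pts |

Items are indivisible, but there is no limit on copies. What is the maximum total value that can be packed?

132 pts

Best value-per-unit is water filter at 32/10; filling with it alone gives 4×32 = 128.
Optimal mix: 3×water filter + 1×lantern → weight 43, value 132.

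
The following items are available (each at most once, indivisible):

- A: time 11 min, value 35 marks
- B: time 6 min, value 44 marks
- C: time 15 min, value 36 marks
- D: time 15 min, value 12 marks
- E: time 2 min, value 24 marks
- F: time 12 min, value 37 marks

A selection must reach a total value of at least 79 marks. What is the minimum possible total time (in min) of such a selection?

Subsets with value ≥ 79, sorted by total time:
- A+B: time 17, value 79
- B+F: time 18, value 81
- A+B+E: time 19, value 103
- B+E+F: time 20, value 105
Minimum time: 17 min.

17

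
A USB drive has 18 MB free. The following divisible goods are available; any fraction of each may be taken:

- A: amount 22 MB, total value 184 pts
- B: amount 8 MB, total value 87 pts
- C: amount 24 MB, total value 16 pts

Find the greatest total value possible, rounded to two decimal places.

170.64

Take in order of value per unit:
- B (87/8 per unit): all 8 → value 87, running total 87.00
- A (184/22 per unit): 10 of 22 → value 10×184/22 = 83.6364, running total 170.64
Total 170.64.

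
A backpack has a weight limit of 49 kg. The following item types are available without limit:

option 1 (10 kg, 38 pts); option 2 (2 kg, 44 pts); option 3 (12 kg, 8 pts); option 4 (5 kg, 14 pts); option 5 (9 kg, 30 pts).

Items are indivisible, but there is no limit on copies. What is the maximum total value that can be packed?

1056 pts

Best value-per-unit is option 2 at 44/2, and filling with it alone uses weight 24×2=48. No mix of the others beats 24×44 = 1056.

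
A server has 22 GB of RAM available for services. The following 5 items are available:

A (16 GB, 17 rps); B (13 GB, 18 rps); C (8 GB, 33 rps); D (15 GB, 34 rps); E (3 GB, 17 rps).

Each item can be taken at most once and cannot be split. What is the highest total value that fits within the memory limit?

51 rps

Check high-value combinations within 22 GB:
- D+E: memory 15+3=18, value 34+17=51
- B+C: memory 13+8=21, value 18+33=51
- C+E: memory 8+3=11, value 33+17=50
- B+E: memory 13+3=16, value 18+17=35
- D: memory 15, value 34
Best: 51 rps.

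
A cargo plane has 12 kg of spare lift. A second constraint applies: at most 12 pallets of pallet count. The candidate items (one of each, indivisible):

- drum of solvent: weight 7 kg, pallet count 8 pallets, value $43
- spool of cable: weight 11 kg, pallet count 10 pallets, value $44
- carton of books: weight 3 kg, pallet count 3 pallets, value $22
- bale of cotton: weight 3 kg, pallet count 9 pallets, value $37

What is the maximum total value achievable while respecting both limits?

Feasible sets respecting both limits:
- drum of solvent+carton of books: weight 10, pallet count 11, value 65
- carton of books+bale of cotton: weight 6, pallet count 12, value 59
- spool of cable: weight 11, pallet count 10, value 44
Best: $65.

$65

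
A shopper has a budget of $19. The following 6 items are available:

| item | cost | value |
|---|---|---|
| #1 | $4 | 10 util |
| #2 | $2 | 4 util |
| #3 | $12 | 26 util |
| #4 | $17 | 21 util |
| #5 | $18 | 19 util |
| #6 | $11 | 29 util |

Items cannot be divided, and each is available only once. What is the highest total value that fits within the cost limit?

43 util

Check high-value combinations within $19:
- #1+#2+#6: cost 4+2+11=17, value 10+4+29=43
- #1+#2+#3: cost 4+2+12=18, value 10+4+26=40
- #1+#6: cost 4+11=15, value 10+29=39
- #1+#3: cost 4+12=16, value 10+26=36
Best: 43 util.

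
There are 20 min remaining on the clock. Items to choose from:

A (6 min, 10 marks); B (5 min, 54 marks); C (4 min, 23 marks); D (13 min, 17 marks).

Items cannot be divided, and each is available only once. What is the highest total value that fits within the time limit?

Check high-value combinations within 20 min:
- A+B+C: time 6+5+4=15, value 10+54+23=87
- B+C: time 5+4=9, value 54+23=77
- B+D: time 5+13=18, value 54+17=71
- A+B: time 6+5=11, value 10+54=64
Best: 87 marks.

87 marks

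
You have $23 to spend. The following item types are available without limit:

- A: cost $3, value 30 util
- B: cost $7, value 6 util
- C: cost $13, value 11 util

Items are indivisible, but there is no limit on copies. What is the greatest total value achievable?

Best value-per-unit is A at 30/3, and filling with it alone uses cost 7×3=21. No mix of the others beats 7×30 = 210.

210 util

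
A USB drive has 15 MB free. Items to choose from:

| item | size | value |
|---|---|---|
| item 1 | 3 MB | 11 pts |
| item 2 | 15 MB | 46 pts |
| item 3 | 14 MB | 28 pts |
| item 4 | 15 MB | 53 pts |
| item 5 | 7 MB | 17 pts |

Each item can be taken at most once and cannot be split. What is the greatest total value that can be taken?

This is a 0/1 knapsack; check combinations near the capacity.
- item 4: size 15, value 53
- item 2: size 15, value 46
- item 1+item 5: size 3+7=10, value 11+17=28
- item 3: size 14, value 28
Best: 53 pts.

53 pts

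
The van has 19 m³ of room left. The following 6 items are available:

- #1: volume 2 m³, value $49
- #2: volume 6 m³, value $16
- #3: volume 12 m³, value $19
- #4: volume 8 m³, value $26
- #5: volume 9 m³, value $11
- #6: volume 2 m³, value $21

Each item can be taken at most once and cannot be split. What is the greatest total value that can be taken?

Check high-value combinations within 19 m³:
- #1+#2+#4+#6: volume 2+6+8+2=18, value 49+16+26+21=112
- #1+#2+#5+#6: volume 2+6+9+2=19, value 49+16+11+21=97
- #1+#4+#6: volume 2+8+2=12, value 49+26+21=96
- #1+#2+#4: volume 2+6+8=16, value 49+16+26=91
Best: $112.

$112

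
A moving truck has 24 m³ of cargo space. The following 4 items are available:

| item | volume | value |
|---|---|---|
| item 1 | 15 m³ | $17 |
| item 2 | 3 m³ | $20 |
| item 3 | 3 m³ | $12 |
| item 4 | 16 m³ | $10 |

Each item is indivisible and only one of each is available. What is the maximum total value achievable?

Check high-value combinations within 24 m³:
- item 1+item 2+item 3: volume 15+3+3=21, value 17+20+12=49
- item 2+item 3+item 4: volume 3+3+16=22, value 20+12+10=42
- item 1+item 2: volume 15+3=18, value 17+20=37
- item 2+item 3: volume 3+3=6, value 20+12=32
- item 2+item 4: volume 3+16=19, value 20+10=30
Best: $49.

$49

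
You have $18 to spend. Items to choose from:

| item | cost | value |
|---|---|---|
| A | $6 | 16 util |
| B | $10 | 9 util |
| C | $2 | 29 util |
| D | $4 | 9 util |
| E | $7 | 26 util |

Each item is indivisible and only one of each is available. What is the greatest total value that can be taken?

71 util

Check high-value combinations within $18:
- A+C+E: cost 6+2+7=15, value 16+29+26=71
- C+D+E: cost 2+4+7=13, value 29+9+26=64
- C+E: cost 2+7=9, value 29+26=55
- A+C+D: cost 6+2+4=12, value 16+29+9=54
- A+B+C: cost 6+10+2=18, value 16+9+29=54
Best: 71 util.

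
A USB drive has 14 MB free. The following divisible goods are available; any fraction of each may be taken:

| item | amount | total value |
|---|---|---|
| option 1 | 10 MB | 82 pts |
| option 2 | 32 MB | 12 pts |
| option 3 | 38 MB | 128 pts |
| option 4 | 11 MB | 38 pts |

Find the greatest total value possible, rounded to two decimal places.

95.82

Take in order of value per unit:
- option 1 (82/10 per unit): all 10 → value 82, running total 82.00
- option 4 (38/11 per unit): 4 of 11 → value 4×38/11 = 13.8182, running total 95.82
Total 95.82.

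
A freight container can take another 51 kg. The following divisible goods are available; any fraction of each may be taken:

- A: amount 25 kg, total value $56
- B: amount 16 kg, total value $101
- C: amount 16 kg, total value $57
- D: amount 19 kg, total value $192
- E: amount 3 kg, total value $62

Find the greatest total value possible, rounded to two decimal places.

401.31

Take in order of value per unit:
- E (62/3 per unit): all 3 → value 62, running total 62.00
- D (192/19 per unit): all 19 → value 192, running total 254.00
- B (101/16 per unit): all 16 → value 101, running total 355.00
- C (57/16 per unit): 13 of 16 → value 13×57/16 = 46.3125, running total 401.31
Total 401.31.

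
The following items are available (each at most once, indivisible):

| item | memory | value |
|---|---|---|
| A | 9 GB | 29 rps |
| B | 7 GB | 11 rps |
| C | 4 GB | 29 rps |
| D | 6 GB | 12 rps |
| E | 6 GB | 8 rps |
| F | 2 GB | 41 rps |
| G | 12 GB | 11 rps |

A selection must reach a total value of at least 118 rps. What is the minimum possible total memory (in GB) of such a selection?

27

Subsets with value ≥ 118, sorted by total memory:
- A+C+D+E+F: memory 27, value 119
- A+B+C+D+F: memory 28, value 122
- A+B+C+E+F: memory 28, value 118
- A+C+D+F+G: memory 33, value 122
Minimum memory: 27 GB.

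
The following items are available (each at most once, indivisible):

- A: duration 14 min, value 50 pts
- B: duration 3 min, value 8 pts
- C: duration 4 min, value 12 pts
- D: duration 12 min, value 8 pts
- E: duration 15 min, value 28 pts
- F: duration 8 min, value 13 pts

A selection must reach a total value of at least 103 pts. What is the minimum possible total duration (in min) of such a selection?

Subsets with value ≥ 103, sorted by total duration:
- A+C+E+F: duration 41, value 103
- A+B+C+E+F: duration 44, value 111
- A+B+C+D+E: duration 48, value 106
Minimum duration: 41 min.

41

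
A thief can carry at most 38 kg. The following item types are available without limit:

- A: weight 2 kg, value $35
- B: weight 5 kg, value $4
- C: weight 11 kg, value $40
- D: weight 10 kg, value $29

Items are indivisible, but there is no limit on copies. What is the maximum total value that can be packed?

$665

Best value-per-unit is A at 35/2, and filling with it alone uses weight 19×2=38. No mix of the others beats 19×35 = 665.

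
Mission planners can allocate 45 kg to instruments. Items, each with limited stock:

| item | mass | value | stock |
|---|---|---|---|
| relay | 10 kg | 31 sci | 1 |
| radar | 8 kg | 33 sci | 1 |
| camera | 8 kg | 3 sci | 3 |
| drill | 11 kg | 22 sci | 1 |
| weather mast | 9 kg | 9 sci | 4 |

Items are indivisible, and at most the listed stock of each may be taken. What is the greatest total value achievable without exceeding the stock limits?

Top feasible selections:
- 1×relay + 1×radar + 1×drill + 1×weather mast: mass 38, value 95
- 1×relay + 1×radar + 2×camera + 1×drill: mass 45, value 92
Best: 95 sci.

95 sci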